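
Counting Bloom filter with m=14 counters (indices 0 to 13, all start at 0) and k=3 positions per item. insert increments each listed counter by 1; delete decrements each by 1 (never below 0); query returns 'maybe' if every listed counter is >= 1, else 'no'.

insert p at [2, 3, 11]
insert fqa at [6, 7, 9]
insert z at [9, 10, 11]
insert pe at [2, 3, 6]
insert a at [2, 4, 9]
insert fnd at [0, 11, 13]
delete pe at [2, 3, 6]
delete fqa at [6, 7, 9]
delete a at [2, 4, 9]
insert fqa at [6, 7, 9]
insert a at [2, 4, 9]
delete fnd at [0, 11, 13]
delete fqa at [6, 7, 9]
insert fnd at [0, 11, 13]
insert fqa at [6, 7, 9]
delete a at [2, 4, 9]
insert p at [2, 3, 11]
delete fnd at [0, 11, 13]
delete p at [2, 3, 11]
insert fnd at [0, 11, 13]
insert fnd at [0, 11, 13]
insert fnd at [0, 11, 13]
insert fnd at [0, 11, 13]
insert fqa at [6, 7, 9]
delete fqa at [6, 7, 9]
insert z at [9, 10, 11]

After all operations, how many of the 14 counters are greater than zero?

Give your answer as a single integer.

Answer: 9

Derivation:
Step 1: insert p at [2, 3, 11] -> counters=[0,0,1,1,0,0,0,0,0,0,0,1,0,0]
Step 2: insert fqa at [6, 7, 9] -> counters=[0,0,1,1,0,0,1,1,0,1,0,1,0,0]
Step 3: insert z at [9, 10, 11] -> counters=[0,0,1,1,0,0,1,1,0,2,1,2,0,0]
Step 4: insert pe at [2, 3, 6] -> counters=[0,0,2,2,0,0,2,1,0,2,1,2,0,0]
Step 5: insert a at [2, 4, 9] -> counters=[0,0,3,2,1,0,2,1,0,3,1,2,0,0]
Step 6: insert fnd at [0, 11, 13] -> counters=[1,0,3,2,1,0,2,1,0,3,1,3,0,1]
Step 7: delete pe at [2, 3, 6] -> counters=[1,0,2,1,1,0,1,1,0,3,1,3,0,1]
Step 8: delete fqa at [6, 7, 9] -> counters=[1,0,2,1,1,0,0,0,0,2,1,3,0,1]
Step 9: delete a at [2, 4, 9] -> counters=[1,0,1,1,0,0,0,0,0,1,1,3,0,1]
Step 10: insert fqa at [6, 7, 9] -> counters=[1,0,1,1,0,0,1,1,0,2,1,3,0,1]
Step 11: insert a at [2, 4, 9] -> counters=[1,0,2,1,1,0,1,1,0,3,1,3,0,1]
Step 12: delete fnd at [0, 11, 13] -> counters=[0,0,2,1,1,0,1,1,0,3,1,2,0,0]
Step 13: delete fqa at [6, 7, 9] -> counters=[0,0,2,1,1,0,0,0,0,2,1,2,0,0]
Step 14: insert fnd at [0, 11, 13] -> counters=[1,0,2,1,1,0,0,0,0,2,1,3,0,1]
Step 15: insert fqa at [6, 7, 9] -> counters=[1,0,2,1,1,0,1,1,0,3,1,3,0,1]
Step 16: delete a at [2, 4, 9] -> counters=[1,0,1,1,0,0,1,1,0,2,1,3,0,1]
Step 17: insert p at [2, 3, 11] -> counters=[1,0,2,2,0,0,1,1,0,2,1,4,0,1]
Step 18: delete fnd at [0, 11, 13] -> counters=[0,0,2,2,0,0,1,1,0,2,1,3,0,0]
Step 19: delete p at [2, 3, 11] -> counters=[0,0,1,1,0,0,1,1,0,2,1,2,0,0]
Step 20: insert fnd at [0, 11, 13] -> counters=[1,0,1,1,0,0,1,1,0,2,1,3,0,1]
Step 21: insert fnd at [0, 11, 13] -> counters=[2,0,1,1,0,0,1,1,0,2,1,4,0,2]
Step 22: insert fnd at [0, 11, 13] -> counters=[3,0,1,1,0,0,1,1,0,2,1,5,0,3]
Step 23: insert fnd at [0, 11, 13] -> counters=[4,0,1,1,0,0,1,1,0,2,1,6,0,4]
Step 24: insert fqa at [6, 7, 9] -> counters=[4,0,1,1,0,0,2,2,0,3,1,6,0,4]
Step 25: delete fqa at [6, 7, 9] -> counters=[4,0,1,1,0,0,1,1,0,2,1,6,0,4]
Step 26: insert z at [9, 10, 11] -> counters=[4,0,1,1,0,0,1,1,0,3,2,7,0,4]
Final counters=[4,0,1,1,0,0,1,1,0,3,2,7,0,4] -> 9 nonzero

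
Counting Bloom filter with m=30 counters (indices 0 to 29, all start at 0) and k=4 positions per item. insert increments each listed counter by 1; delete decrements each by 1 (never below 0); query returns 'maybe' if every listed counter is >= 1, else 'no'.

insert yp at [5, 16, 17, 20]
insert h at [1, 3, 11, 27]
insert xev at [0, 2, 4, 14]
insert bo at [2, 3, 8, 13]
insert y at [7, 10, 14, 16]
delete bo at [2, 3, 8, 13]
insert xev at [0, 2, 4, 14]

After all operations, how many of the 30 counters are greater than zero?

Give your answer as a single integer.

Answer: 14

Derivation:
Step 1: insert yp at [5, 16, 17, 20] -> counters=[0,0,0,0,0,1,0,0,0,0,0,0,0,0,0,0,1,1,0,0,1,0,0,0,0,0,0,0,0,0]
Step 2: insert h at [1, 3, 11, 27] -> counters=[0,1,0,1,0,1,0,0,0,0,0,1,0,0,0,0,1,1,0,0,1,0,0,0,0,0,0,1,0,0]
Step 3: insert xev at [0, 2, 4, 14] -> counters=[1,1,1,1,1,1,0,0,0,0,0,1,0,0,1,0,1,1,0,0,1,0,0,0,0,0,0,1,0,0]
Step 4: insert bo at [2, 3, 8, 13] -> counters=[1,1,2,2,1,1,0,0,1,0,0,1,0,1,1,0,1,1,0,0,1,0,0,0,0,0,0,1,0,0]
Step 5: insert y at [7, 10, 14, 16] -> counters=[1,1,2,2,1,1,0,1,1,0,1,1,0,1,2,0,2,1,0,0,1,0,0,0,0,0,0,1,0,0]
Step 6: delete bo at [2, 3, 8, 13] -> counters=[1,1,1,1,1,1,0,1,0,0,1,1,0,0,2,0,2,1,0,0,1,0,0,0,0,0,0,1,0,0]
Step 7: insert xev at [0, 2, 4, 14] -> counters=[2,1,2,1,2,1,0,1,0,0,1,1,0,0,3,0,2,1,0,0,1,0,0,0,0,0,0,1,0,0]
Final counters=[2,1,2,1,2,1,0,1,0,0,1,1,0,0,3,0,2,1,0,0,1,0,0,0,0,0,0,1,0,0] -> 14 nonzero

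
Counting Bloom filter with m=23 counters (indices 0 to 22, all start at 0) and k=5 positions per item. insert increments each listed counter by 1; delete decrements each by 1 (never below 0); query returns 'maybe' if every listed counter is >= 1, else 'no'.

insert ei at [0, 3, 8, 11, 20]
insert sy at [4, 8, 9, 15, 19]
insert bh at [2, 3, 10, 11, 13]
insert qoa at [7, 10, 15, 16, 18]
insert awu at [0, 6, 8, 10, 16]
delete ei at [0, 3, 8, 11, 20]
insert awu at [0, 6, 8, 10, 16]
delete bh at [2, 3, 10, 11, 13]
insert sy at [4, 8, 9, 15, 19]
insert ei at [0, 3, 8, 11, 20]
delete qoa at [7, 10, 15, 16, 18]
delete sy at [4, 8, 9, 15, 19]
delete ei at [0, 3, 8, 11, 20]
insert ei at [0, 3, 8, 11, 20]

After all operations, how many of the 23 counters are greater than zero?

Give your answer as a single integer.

Answer: 12

Derivation:
Step 1: insert ei at [0, 3, 8, 11, 20] -> counters=[1,0,0,1,0,0,0,0,1,0,0,1,0,0,0,0,0,0,0,0,1,0,0]
Step 2: insert sy at [4, 8, 9, 15, 19] -> counters=[1,0,0,1,1,0,0,0,2,1,0,1,0,0,0,1,0,0,0,1,1,0,0]
Step 3: insert bh at [2, 3, 10, 11, 13] -> counters=[1,0,1,2,1,0,0,0,2,1,1,2,0,1,0,1,0,0,0,1,1,0,0]
Step 4: insert qoa at [7, 10, 15, 16, 18] -> counters=[1,0,1,2,1,0,0,1,2,1,2,2,0,1,0,2,1,0,1,1,1,0,0]
Step 5: insert awu at [0, 6, 8, 10, 16] -> counters=[2,0,1,2,1,0,1,1,3,1,3,2,0,1,0,2,2,0,1,1,1,0,0]
Step 6: delete ei at [0, 3, 8, 11, 20] -> counters=[1,0,1,1,1,0,1,1,2,1,3,1,0,1,0,2,2,0,1,1,0,0,0]
Step 7: insert awu at [0, 6, 8, 10, 16] -> counters=[2,0,1,1,1,0,2,1,3,1,4,1,0,1,0,2,3,0,1,1,0,0,0]
Step 8: delete bh at [2, 3, 10, 11, 13] -> counters=[2,0,0,0,1,0,2,1,3,1,3,0,0,0,0,2,3,0,1,1,0,0,0]
Step 9: insert sy at [4, 8, 9, 15, 19] -> counters=[2,0,0,0,2,0,2,1,4,2,3,0,0,0,0,3,3,0,1,2,0,0,0]
Step 10: insert ei at [0, 3, 8, 11, 20] -> counters=[3,0,0,1,2,0,2,1,5,2,3,1,0,0,0,3,3,0,1,2,1,0,0]
Step 11: delete qoa at [7, 10, 15, 16, 18] -> counters=[3,0,0,1,2,0,2,0,5,2,2,1,0,0,0,2,2,0,0,2,1,0,0]
Step 12: delete sy at [4, 8, 9, 15, 19] -> counters=[3,0,0,1,1,0,2,0,4,1,2,1,0,0,0,1,2,0,0,1,1,0,0]
Step 13: delete ei at [0, 3, 8, 11, 20] -> counters=[2,0,0,0,1,0,2,0,3,1,2,0,0,0,0,1,2,0,0,1,0,0,0]
Step 14: insert ei at [0, 3, 8, 11, 20] -> counters=[3,0,0,1,1,0,2,0,4,1,2,1,0,0,0,1,2,0,0,1,1,0,0]
Final counters=[3,0,0,1,1,0,2,0,4,1,2,1,0,0,0,1,2,0,0,1,1,0,0] -> 12 nonzero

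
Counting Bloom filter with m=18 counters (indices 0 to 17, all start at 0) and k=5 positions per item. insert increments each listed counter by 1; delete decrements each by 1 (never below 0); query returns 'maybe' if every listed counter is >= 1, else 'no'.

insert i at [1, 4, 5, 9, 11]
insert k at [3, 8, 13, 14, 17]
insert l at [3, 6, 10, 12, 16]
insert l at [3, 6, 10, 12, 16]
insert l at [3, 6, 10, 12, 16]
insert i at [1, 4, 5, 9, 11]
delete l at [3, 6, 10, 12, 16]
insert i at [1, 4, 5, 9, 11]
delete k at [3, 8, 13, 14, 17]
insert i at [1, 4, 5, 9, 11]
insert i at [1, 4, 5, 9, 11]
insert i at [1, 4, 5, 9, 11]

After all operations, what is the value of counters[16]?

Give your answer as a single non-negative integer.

Step 1: insert i at [1, 4, 5, 9, 11] -> counters=[0,1,0,0,1,1,0,0,0,1,0,1,0,0,0,0,0,0]
Step 2: insert k at [3, 8, 13, 14, 17] -> counters=[0,1,0,1,1,1,0,0,1,1,0,1,0,1,1,0,0,1]
Step 3: insert l at [3, 6, 10, 12, 16] -> counters=[0,1,0,2,1,1,1,0,1,1,1,1,1,1,1,0,1,1]
Step 4: insert l at [3, 6, 10, 12, 16] -> counters=[0,1,0,3,1,1,2,0,1,1,2,1,2,1,1,0,2,1]
Step 5: insert l at [3, 6, 10, 12, 16] -> counters=[0,1,0,4,1,1,3,0,1,1,3,1,3,1,1,0,3,1]
Step 6: insert i at [1, 4, 5, 9, 11] -> counters=[0,2,0,4,2,2,3,0,1,2,3,2,3,1,1,0,3,1]
Step 7: delete l at [3, 6, 10, 12, 16] -> counters=[0,2,0,3,2,2,2,0,1,2,2,2,2,1,1,0,2,1]
Step 8: insert i at [1, 4, 5, 9, 11] -> counters=[0,3,0,3,3,3,2,0,1,3,2,3,2,1,1,0,2,1]
Step 9: delete k at [3, 8, 13, 14, 17] -> counters=[0,3,0,2,3,3,2,0,0,3,2,3,2,0,0,0,2,0]
Step 10: insert i at [1, 4, 5, 9, 11] -> counters=[0,4,0,2,4,4,2,0,0,4,2,4,2,0,0,0,2,0]
Step 11: insert i at [1, 4, 5, 9, 11] -> counters=[0,5,0,2,5,5,2,0,0,5,2,5,2,0,0,0,2,0]
Step 12: insert i at [1, 4, 5, 9, 11] -> counters=[0,6,0,2,6,6,2,0,0,6,2,6,2,0,0,0,2,0]
Final counters=[0,6,0,2,6,6,2,0,0,6,2,6,2,0,0,0,2,0] -> counters[16]=2

Answer: 2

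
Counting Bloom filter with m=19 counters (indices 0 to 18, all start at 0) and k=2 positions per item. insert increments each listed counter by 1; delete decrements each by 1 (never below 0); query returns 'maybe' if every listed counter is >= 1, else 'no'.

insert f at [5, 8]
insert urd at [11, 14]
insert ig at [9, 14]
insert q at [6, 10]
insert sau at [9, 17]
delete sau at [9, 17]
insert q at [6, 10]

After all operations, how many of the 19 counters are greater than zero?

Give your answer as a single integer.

Step 1: insert f at [5, 8] -> counters=[0,0,0,0,0,1,0,0,1,0,0,0,0,0,0,0,0,0,0]
Step 2: insert urd at [11, 14] -> counters=[0,0,0,0,0,1,0,0,1,0,0,1,0,0,1,0,0,0,0]
Step 3: insert ig at [9, 14] -> counters=[0,0,0,0,0,1,0,0,1,1,0,1,0,0,2,0,0,0,0]
Step 4: insert q at [6, 10] -> counters=[0,0,0,0,0,1,1,0,1,1,1,1,0,0,2,0,0,0,0]
Step 5: insert sau at [9, 17] -> counters=[0,0,0,0,0,1,1,0,1,2,1,1,0,0,2,0,0,1,0]
Step 6: delete sau at [9, 17] -> counters=[0,0,0,0,0,1,1,0,1,1,1,1,0,0,2,0,0,0,0]
Step 7: insert q at [6, 10] -> counters=[0,0,0,0,0,1,2,0,1,1,2,1,0,0,2,0,0,0,0]
Final counters=[0,0,0,0,0,1,2,0,1,1,2,1,0,0,2,0,0,0,0] -> 7 nonzero

Answer: 7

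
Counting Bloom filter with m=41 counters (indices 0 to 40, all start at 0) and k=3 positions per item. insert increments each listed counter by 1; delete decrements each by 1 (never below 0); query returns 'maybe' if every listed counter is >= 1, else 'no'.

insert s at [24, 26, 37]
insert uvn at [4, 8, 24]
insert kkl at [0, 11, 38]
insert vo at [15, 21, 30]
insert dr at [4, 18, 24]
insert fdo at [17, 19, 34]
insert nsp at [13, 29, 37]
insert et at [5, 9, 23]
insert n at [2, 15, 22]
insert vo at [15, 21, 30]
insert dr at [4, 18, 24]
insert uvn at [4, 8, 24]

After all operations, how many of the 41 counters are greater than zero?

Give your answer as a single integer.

Step 1: insert s at [24, 26, 37] -> counters=[0,0,0,0,0,0,0,0,0,0,0,0,0,0,0,0,0,0,0,0,0,0,0,0,1,0,1,0,0,0,0,0,0,0,0,0,0,1,0,0,0]
Step 2: insert uvn at [4, 8, 24] -> counters=[0,0,0,0,1,0,0,0,1,0,0,0,0,0,0,0,0,0,0,0,0,0,0,0,2,0,1,0,0,0,0,0,0,0,0,0,0,1,0,0,0]
Step 3: insert kkl at [0, 11, 38] -> counters=[1,0,0,0,1,0,0,0,1,0,0,1,0,0,0,0,0,0,0,0,0,0,0,0,2,0,1,0,0,0,0,0,0,0,0,0,0,1,1,0,0]
Step 4: insert vo at [15, 21, 30] -> counters=[1,0,0,0,1,0,0,0,1,0,0,1,0,0,0,1,0,0,0,0,0,1,0,0,2,0,1,0,0,0,1,0,0,0,0,0,0,1,1,0,0]
Step 5: insert dr at [4, 18, 24] -> counters=[1,0,0,0,2,0,0,0,1,0,0,1,0,0,0,1,0,0,1,0,0,1,0,0,3,0,1,0,0,0,1,0,0,0,0,0,0,1,1,0,0]
Step 6: insert fdo at [17, 19, 34] -> counters=[1,0,0,0,2,0,0,0,1,0,0,1,0,0,0,1,0,1,1,1,0,1,0,0,3,0,1,0,0,0,1,0,0,0,1,0,0,1,1,0,0]
Step 7: insert nsp at [13, 29, 37] -> counters=[1,0,0,0,2,0,0,0,1,0,0,1,0,1,0,1,0,1,1,1,0,1,0,0,3,0,1,0,0,1,1,0,0,0,1,0,0,2,1,0,0]
Step 8: insert et at [5, 9, 23] -> counters=[1,0,0,0,2,1,0,0,1,1,0,1,0,1,0,1,0,1,1,1,0,1,0,1,3,0,1,0,0,1,1,0,0,0,1,0,0,2,1,0,0]
Step 9: insert n at [2, 15, 22] -> counters=[1,0,1,0,2,1,0,0,1,1,0,1,0,1,0,2,0,1,1,1,0,1,1,1,3,0,1,0,0,1,1,0,0,0,1,0,0,2,1,0,0]
Step 10: insert vo at [15, 21, 30] -> counters=[1,0,1,0,2,1,0,0,1,1,0,1,0,1,0,3,0,1,1,1,0,2,1,1,3,0,1,0,0,1,2,0,0,0,1,0,0,2,1,0,0]
Step 11: insert dr at [4, 18, 24] -> counters=[1,0,1,0,3,1,0,0,1,1,0,1,0,1,0,3,0,1,2,1,0,2,1,1,4,0,1,0,0,1,2,0,0,0,1,0,0,2,1,0,0]
Step 12: insert uvn at [4, 8, 24] -> counters=[1,0,1,0,4,1,0,0,2,1,0,1,0,1,0,3,0,1,2,1,0,2,1,1,5,0,1,0,0,1,2,0,0,0,1,0,0,2,1,0,0]
Final counters=[1,0,1,0,4,1,0,0,2,1,0,1,0,1,0,3,0,1,2,1,0,2,1,1,5,0,1,0,0,1,2,0,0,0,1,0,0,2,1,0,0] -> 22 nonzero

Answer: 22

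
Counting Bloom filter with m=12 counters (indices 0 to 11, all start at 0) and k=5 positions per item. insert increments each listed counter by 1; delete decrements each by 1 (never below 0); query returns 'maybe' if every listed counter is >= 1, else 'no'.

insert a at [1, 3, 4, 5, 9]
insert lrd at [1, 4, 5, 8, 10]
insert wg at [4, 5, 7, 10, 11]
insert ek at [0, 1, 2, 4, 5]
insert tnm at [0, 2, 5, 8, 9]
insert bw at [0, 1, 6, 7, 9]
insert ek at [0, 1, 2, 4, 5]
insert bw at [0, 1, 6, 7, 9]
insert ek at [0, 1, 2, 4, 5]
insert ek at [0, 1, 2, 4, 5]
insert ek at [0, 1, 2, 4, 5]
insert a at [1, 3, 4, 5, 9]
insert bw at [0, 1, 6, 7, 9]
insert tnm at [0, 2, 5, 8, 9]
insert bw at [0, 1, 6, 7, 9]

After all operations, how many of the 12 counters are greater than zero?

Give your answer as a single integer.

Answer: 12

Derivation:
Step 1: insert a at [1, 3, 4, 5, 9] -> counters=[0,1,0,1,1,1,0,0,0,1,0,0]
Step 2: insert lrd at [1, 4, 5, 8, 10] -> counters=[0,2,0,1,2,2,0,0,1,1,1,0]
Step 3: insert wg at [4, 5, 7, 10, 11] -> counters=[0,2,0,1,3,3,0,1,1,1,2,1]
Step 4: insert ek at [0, 1, 2, 4, 5] -> counters=[1,3,1,1,4,4,0,1,1,1,2,1]
Step 5: insert tnm at [0, 2, 5, 8, 9] -> counters=[2,3,2,1,4,5,0,1,2,2,2,1]
Step 6: insert bw at [0, 1, 6, 7, 9] -> counters=[3,4,2,1,4,5,1,2,2,3,2,1]
Step 7: insert ek at [0, 1, 2, 4, 5] -> counters=[4,5,3,1,5,6,1,2,2,3,2,1]
Step 8: insert bw at [0, 1, 6, 7, 9] -> counters=[5,6,3,1,5,6,2,3,2,4,2,1]
Step 9: insert ek at [0, 1, 2, 4, 5] -> counters=[6,7,4,1,6,7,2,3,2,4,2,1]
Step 10: insert ek at [0, 1, 2, 4, 5] -> counters=[7,8,5,1,7,8,2,3,2,4,2,1]
Step 11: insert ek at [0, 1, 2, 4, 5] -> counters=[8,9,6,1,8,9,2,3,2,4,2,1]
Step 12: insert a at [1, 3, 4, 5, 9] -> counters=[8,10,6,2,9,10,2,3,2,5,2,1]
Step 13: insert bw at [0, 1, 6, 7, 9] -> counters=[9,11,6,2,9,10,3,4,2,6,2,1]
Step 14: insert tnm at [0, 2, 5, 8, 9] -> counters=[10,11,7,2,9,11,3,4,3,7,2,1]
Step 15: insert bw at [0, 1, 6, 7, 9] -> counters=[11,12,7,2,9,11,4,5,3,8,2,1]
Final counters=[11,12,7,2,9,11,4,5,3,8,2,1] -> 12 nonzero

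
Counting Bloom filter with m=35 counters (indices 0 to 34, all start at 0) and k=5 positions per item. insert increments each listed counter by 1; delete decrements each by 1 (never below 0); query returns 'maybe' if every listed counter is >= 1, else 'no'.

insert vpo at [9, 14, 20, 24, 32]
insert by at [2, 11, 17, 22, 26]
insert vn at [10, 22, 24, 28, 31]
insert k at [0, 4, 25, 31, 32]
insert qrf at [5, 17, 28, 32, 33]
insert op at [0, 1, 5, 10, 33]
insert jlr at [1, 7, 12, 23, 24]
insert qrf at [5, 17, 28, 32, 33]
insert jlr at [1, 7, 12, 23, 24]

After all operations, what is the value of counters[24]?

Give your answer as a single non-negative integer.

Step 1: insert vpo at [9, 14, 20, 24, 32] -> counters=[0,0,0,0,0,0,0,0,0,1,0,0,0,0,1,0,0,0,0,0,1,0,0,0,1,0,0,0,0,0,0,0,1,0,0]
Step 2: insert by at [2, 11, 17, 22, 26] -> counters=[0,0,1,0,0,0,0,0,0,1,0,1,0,0,1,0,0,1,0,0,1,0,1,0,1,0,1,0,0,0,0,0,1,0,0]
Step 3: insert vn at [10, 22, 24, 28, 31] -> counters=[0,0,1,0,0,0,0,0,0,1,1,1,0,0,1,0,0,1,0,0,1,0,2,0,2,0,1,0,1,0,0,1,1,0,0]
Step 4: insert k at [0, 4, 25, 31, 32] -> counters=[1,0,1,0,1,0,0,0,0,1,1,1,0,0,1,0,0,1,0,0,1,0,2,0,2,1,1,0,1,0,0,2,2,0,0]
Step 5: insert qrf at [5, 17, 28, 32, 33] -> counters=[1,0,1,0,1,1,0,0,0,1,1,1,0,0,1,0,0,2,0,0,1,0,2,0,2,1,1,0,2,0,0,2,3,1,0]
Step 6: insert op at [0, 1, 5, 10, 33] -> counters=[2,1,1,0,1,2,0,0,0,1,2,1,0,0,1,0,0,2,0,0,1,0,2,0,2,1,1,0,2,0,0,2,3,2,0]
Step 7: insert jlr at [1, 7, 12, 23, 24] -> counters=[2,2,1,0,1,2,0,1,0,1,2,1,1,0,1,0,0,2,0,0,1,0,2,1,3,1,1,0,2,0,0,2,3,2,0]
Step 8: insert qrf at [5, 17, 28, 32, 33] -> counters=[2,2,1,0,1,3,0,1,0,1,2,1,1,0,1,0,0,3,0,0,1,0,2,1,3,1,1,0,3,0,0,2,4,3,0]
Step 9: insert jlr at [1, 7, 12, 23, 24] -> counters=[2,3,1,0,1,3,0,2,0,1,2,1,2,0,1,0,0,3,0,0,1,0,2,2,4,1,1,0,3,0,0,2,4,3,0]
Final counters=[2,3,1,0,1,3,0,2,0,1,2,1,2,0,1,0,0,3,0,0,1,0,2,2,4,1,1,0,3,0,0,2,4,3,0] -> counters[24]=4

Answer: 4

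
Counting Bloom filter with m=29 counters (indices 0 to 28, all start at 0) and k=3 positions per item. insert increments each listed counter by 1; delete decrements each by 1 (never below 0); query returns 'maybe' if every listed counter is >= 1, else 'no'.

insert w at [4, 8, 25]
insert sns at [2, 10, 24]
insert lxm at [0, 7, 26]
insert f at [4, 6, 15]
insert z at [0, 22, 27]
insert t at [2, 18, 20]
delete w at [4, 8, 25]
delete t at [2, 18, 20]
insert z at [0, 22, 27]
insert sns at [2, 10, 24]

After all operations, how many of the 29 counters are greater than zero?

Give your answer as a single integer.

Step 1: insert w at [4, 8, 25] -> counters=[0,0,0,0,1,0,0,0,1,0,0,0,0,0,0,0,0,0,0,0,0,0,0,0,0,1,0,0,0]
Step 2: insert sns at [2, 10, 24] -> counters=[0,0,1,0,1,0,0,0,1,0,1,0,0,0,0,0,0,0,0,0,0,0,0,0,1,1,0,0,0]
Step 3: insert lxm at [0, 7, 26] -> counters=[1,0,1,0,1,0,0,1,1,0,1,0,0,0,0,0,0,0,0,0,0,0,0,0,1,1,1,0,0]
Step 4: insert f at [4, 6, 15] -> counters=[1,0,1,0,2,0,1,1,1,0,1,0,0,0,0,1,0,0,0,0,0,0,0,0,1,1,1,0,0]
Step 5: insert z at [0, 22, 27] -> counters=[2,0,1,0,2,0,1,1,1,0,1,0,0,0,0,1,0,0,0,0,0,0,1,0,1,1,1,1,0]
Step 6: insert t at [2, 18, 20] -> counters=[2,0,2,0,2,0,1,1,1,0,1,0,0,0,0,1,0,0,1,0,1,0,1,0,1,1,1,1,0]
Step 7: delete w at [4, 8, 25] -> counters=[2,0,2,0,1,0,1,1,0,0,1,0,0,0,0,1,0,0,1,0,1,0,1,0,1,0,1,1,0]
Step 8: delete t at [2, 18, 20] -> counters=[2,0,1,0,1,0,1,1,0,0,1,0,0,0,0,1,0,0,0,0,0,0,1,0,1,0,1,1,0]
Step 9: insert z at [0, 22, 27] -> counters=[3,0,1,0,1,0,1,1,0,0,1,0,0,0,0,1,0,0,0,0,0,0,2,0,1,0,1,2,0]
Step 10: insert sns at [2, 10, 24] -> counters=[3,0,2,0,1,0,1,1,0,0,2,0,0,0,0,1,0,0,0,0,0,0,2,0,2,0,1,2,0]
Final counters=[3,0,2,0,1,0,1,1,0,0,2,0,0,0,0,1,0,0,0,0,0,0,2,0,2,0,1,2,0] -> 11 nonzero

Answer: 11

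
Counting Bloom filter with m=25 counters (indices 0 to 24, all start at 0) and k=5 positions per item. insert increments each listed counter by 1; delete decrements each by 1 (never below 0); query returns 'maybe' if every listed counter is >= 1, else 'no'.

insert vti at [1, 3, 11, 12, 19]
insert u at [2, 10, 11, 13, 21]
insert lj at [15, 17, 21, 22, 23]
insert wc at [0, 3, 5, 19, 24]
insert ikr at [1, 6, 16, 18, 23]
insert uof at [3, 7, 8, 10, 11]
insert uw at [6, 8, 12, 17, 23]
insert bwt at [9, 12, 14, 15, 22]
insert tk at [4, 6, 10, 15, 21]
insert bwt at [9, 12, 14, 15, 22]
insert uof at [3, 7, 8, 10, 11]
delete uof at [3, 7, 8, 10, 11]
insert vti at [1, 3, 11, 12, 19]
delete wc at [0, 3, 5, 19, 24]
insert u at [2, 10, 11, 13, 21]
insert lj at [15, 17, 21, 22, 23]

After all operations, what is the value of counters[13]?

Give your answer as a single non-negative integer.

Step 1: insert vti at [1, 3, 11, 12, 19] -> counters=[0,1,0,1,0,0,0,0,0,0,0,1,1,0,0,0,0,0,0,1,0,0,0,0,0]
Step 2: insert u at [2, 10, 11, 13, 21] -> counters=[0,1,1,1,0,0,0,0,0,0,1,2,1,1,0,0,0,0,0,1,0,1,0,0,0]
Step 3: insert lj at [15, 17, 21, 22, 23] -> counters=[0,1,1,1,0,0,0,0,0,0,1,2,1,1,0,1,0,1,0,1,0,2,1,1,0]
Step 4: insert wc at [0, 3, 5, 19, 24] -> counters=[1,1,1,2,0,1,0,0,0,0,1,2,1,1,0,1,0,1,0,2,0,2,1,1,1]
Step 5: insert ikr at [1, 6, 16, 18, 23] -> counters=[1,2,1,2,0,1,1,0,0,0,1,2,1,1,0,1,1,1,1,2,0,2,1,2,1]
Step 6: insert uof at [3, 7, 8, 10, 11] -> counters=[1,2,1,3,0,1,1,1,1,0,2,3,1,1,0,1,1,1,1,2,0,2,1,2,1]
Step 7: insert uw at [6, 8, 12, 17, 23] -> counters=[1,2,1,3,0,1,2,1,2,0,2,3,2,1,0,1,1,2,1,2,0,2,1,3,1]
Step 8: insert bwt at [9, 12, 14, 15, 22] -> counters=[1,2,1,3,0,1,2,1,2,1,2,3,3,1,1,2,1,2,1,2,0,2,2,3,1]
Step 9: insert tk at [4, 6, 10, 15, 21] -> counters=[1,2,1,3,1,1,3,1,2,1,3,3,3,1,1,3,1,2,1,2,0,3,2,3,1]
Step 10: insert bwt at [9, 12, 14, 15, 22] -> counters=[1,2,1,3,1,1,3,1,2,2,3,3,4,1,2,4,1,2,1,2,0,3,3,3,1]
Step 11: insert uof at [3, 7, 8, 10, 11] -> counters=[1,2,1,4,1,1,3,2,3,2,4,4,4,1,2,4,1,2,1,2,0,3,3,3,1]
Step 12: delete uof at [3, 7, 8, 10, 11] -> counters=[1,2,1,3,1,1,3,1,2,2,3,3,4,1,2,4,1,2,1,2,0,3,3,3,1]
Step 13: insert vti at [1, 3, 11, 12, 19] -> counters=[1,3,1,4,1,1,3,1,2,2,3,4,5,1,2,4,1,2,1,3,0,3,3,3,1]
Step 14: delete wc at [0, 3, 5, 19, 24] -> counters=[0,3,1,3,1,0,3,1,2,2,3,4,5,1,2,4,1,2,1,2,0,3,3,3,0]
Step 15: insert u at [2, 10, 11, 13, 21] -> counters=[0,3,2,3,1,0,3,1,2,2,4,5,5,2,2,4,1,2,1,2,0,4,3,3,0]
Step 16: insert lj at [15, 17, 21, 22, 23] -> counters=[0,3,2,3,1,0,3,1,2,2,4,5,5,2,2,5,1,3,1,2,0,5,4,4,0]
Final counters=[0,3,2,3,1,0,3,1,2,2,4,5,5,2,2,5,1,3,1,2,0,5,4,4,0] -> counters[13]=2

Answer: 2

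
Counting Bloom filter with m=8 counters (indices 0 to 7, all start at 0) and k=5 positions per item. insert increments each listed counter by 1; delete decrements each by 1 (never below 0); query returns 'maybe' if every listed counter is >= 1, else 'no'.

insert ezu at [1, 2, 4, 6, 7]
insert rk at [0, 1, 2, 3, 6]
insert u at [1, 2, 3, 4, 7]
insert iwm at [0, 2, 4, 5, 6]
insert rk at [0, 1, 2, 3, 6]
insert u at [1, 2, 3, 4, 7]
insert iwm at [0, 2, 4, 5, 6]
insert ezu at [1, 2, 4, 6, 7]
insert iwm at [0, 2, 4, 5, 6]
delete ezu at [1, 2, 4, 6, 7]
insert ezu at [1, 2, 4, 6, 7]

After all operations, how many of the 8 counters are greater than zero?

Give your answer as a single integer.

Answer: 8

Derivation:
Step 1: insert ezu at [1, 2, 4, 6, 7] -> counters=[0,1,1,0,1,0,1,1]
Step 2: insert rk at [0, 1, 2, 3, 6] -> counters=[1,2,2,1,1,0,2,1]
Step 3: insert u at [1, 2, 3, 4, 7] -> counters=[1,3,3,2,2,0,2,2]
Step 4: insert iwm at [0, 2, 4, 5, 6] -> counters=[2,3,4,2,3,1,3,2]
Step 5: insert rk at [0, 1, 2, 3, 6] -> counters=[3,4,5,3,3,1,4,2]
Step 6: insert u at [1, 2, 3, 4, 7] -> counters=[3,5,6,4,4,1,4,3]
Step 7: insert iwm at [0, 2, 4, 5, 6] -> counters=[4,5,7,4,5,2,5,3]
Step 8: insert ezu at [1, 2, 4, 6, 7] -> counters=[4,6,8,4,6,2,6,4]
Step 9: insert iwm at [0, 2, 4, 5, 6] -> counters=[5,6,9,4,7,3,7,4]
Step 10: delete ezu at [1, 2, 4, 6, 7] -> counters=[5,5,8,4,6,3,6,3]
Step 11: insert ezu at [1, 2, 4, 6, 7] -> counters=[5,6,9,4,7,3,7,4]
Final counters=[5,6,9,4,7,3,7,4] -> 8 nonzero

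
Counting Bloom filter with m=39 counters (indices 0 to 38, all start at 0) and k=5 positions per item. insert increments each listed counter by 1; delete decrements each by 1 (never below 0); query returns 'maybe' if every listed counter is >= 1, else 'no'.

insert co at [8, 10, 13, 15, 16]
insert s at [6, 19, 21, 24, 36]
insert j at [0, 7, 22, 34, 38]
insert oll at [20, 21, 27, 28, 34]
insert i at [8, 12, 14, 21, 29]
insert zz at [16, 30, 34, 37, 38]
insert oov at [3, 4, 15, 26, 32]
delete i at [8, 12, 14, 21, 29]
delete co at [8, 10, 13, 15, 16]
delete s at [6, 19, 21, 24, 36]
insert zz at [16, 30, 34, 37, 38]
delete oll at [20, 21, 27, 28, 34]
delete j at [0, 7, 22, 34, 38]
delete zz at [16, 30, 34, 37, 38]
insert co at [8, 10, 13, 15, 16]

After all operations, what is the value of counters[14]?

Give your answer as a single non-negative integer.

Answer: 0

Derivation:
Step 1: insert co at [8, 10, 13, 15, 16] -> counters=[0,0,0,0,0,0,0,0,1,0,1,0,0,1,0,1,1,0,0,0,0,0,0,0,0,0,0,0,0,0,0,0,0,0,0,0,0,0,0]
Step 2: insert s at [6, 19, 21, 24, 36] -> counters=[0,0,0,0,0,0,1,0,1,0,1,0,0,1,0,1,1,0,0,1,0,1,0,0,1,0,0,0,0,0,0,0,0,0,0,0,1,0,0]
Step 3: insert j at [0, 7, 22, 34, 38] -> counters=[1,0,0,0,0,0,1,1,1,0,1,0,0,1,0,1,1,0,0,1,0,1,1,0,1,0,0,0,0,0,0,0,0,0,1,0,1,0,1]
Step 4: insert oll at [20, 21, 27, 28, 34] -> counters=[1,0,0,0,0,0,1,1,1,0,1,0,0,1,0,1,1,0,0,1,1,2,1,0,1,0,0,1,1,0,0,0,0,0,2,0,1,0,1]
Step 5: insert i at [8, 12, 14, 21, 29] -> counters=[1,0,0,0,0,0,1,1,2,0,1,0,1,1,1,1,1,0,0,1,1,3,1,0,1,0,0,1,1,1,0,0,0,0,2,0,1,0,1]
Step 6: insert zz at [16, 30, 34, 37, 38] -> counters=[1,0,0,0,0,0,1,1,2,0,1,0,1,1,1,1,2,0,0,1,1,3,1,0,1,0,0,1,1,1,1,0,0,0,3,0,1,1,2]
Step 7: insert oov at [3, 4, 15, 26, 32] -> counters=[1,0,0,1,1,0,1,1,2,0,1,0,1,1,1,2,2,0,0,1,1,3,1,0,1,0,1,1,1,1,1,0,1,0,3,0,1,1,2]
Step 8: delete i at [8, 12, 14, 21, 29] -> counters=[1,0,0,1,1,0,1,1,1,0,1,0,0,1,0,2,2,0,0,1,1,2,1,0,1,0,1,1,1,0,1,0,1,0,3,0,1,1,2]
Step 9: delete co at [8, 10, 13, 15, 16] -> counters=[1,0,0,1,1,0,1,1,0,0,0,0,0,0,0,1,1,0,0,1,1,2,1,0,1,0,1,1,1,0,1,0,1,0,3,0,1,1,2]
Step 10: delete s at [6, 19, 21, 24, 36] -> counters=[1,0,0,1,1,0,0,1,0,0,0,0,0,0,0,1,1,0,0,0,1,1,1,0,0,0,1,1,1,0,1,0,1,0,3,0,0,1,2]
Step 11: insert zz at [16, 30, 34, 37, 38] -> counters=[1,0,0,1,1,0,0,1,0,0,0,0,0,0,0,1,2,0,0,0,1,1,1,0,0,0,1,1,1,0,2,0,1,0,4,0,0,2,3]
Step 12: delete oll at [20, 21, 27, 28, 34] -> counters=[1,0,0,1,1,0,0,1,0,0,0,0,0,0,0,1,2,0,0,0,0,0,1,0,0,0,1,0,0,0,2,0,1,0,3,0,0,2,3]
Step 13: delete j at [0, 7, 22, 34, 38] -> counters=[0,0,0,1,1,0,0,0,0,0,0,0,0,0,0,1,2,0,0,0,0,0,0,0,0,0,1,0,0,0,2,0,1,0,2,0,0,2,2]
Step 14: delete zz at [16, 30, 34, 37, 38] -> counters=[0,0,0,1,1,0,0,0,0,0,0,0,0,0,0,1,1,0,0,0,0,0,0,0,0,0,1,0,0,0,1,0,1,0,1,0,0,1,1]
Step 15: insert co at [8, 10, 13, 15, 16] -> counters=[0,0,0,1,1,0,0,0,1,0,1,0,0,1,0,2,2,0,0,0,0,0,0,0,0,0,1,0,0,0,1,0,1,0,1,0,0,1,1]
Final counters=[0,0,0,1,1,0,0,0,1,0,1,0,0,1,0,2,2,0,0,0,0,0,0,0,0,0,1,0,0,0,1,0,1,0,1,0,0,1,1] -> counters[14]=0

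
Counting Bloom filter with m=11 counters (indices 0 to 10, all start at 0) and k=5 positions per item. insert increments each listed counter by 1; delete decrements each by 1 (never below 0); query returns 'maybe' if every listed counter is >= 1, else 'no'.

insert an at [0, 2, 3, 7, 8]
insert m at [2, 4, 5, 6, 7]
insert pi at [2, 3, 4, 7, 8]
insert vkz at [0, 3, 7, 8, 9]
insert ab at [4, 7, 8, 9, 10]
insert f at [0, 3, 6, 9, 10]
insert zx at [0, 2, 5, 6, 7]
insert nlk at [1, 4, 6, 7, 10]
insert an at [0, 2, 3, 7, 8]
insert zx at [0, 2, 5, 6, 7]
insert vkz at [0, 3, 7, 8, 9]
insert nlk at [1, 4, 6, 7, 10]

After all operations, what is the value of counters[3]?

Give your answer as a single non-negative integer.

Step 1: insert an at [0, 2, 3, 7, 8] -> counters=[1,0,1,1,0,0,0,1,1,0,0]
Step 2: insert m at [2, 4, 5, 6, 7] -> counters=[1,0,2,1,1,1,1,2,1,0,0]
Step 3: insert pi at [2, 3, 4, 7, 8] -> counters=[1,0,3,2,2,1,1,3,2,0,0]
Step 4: insert vkz at [0, 3, 7, 8, 9] -> counters=[2,0,3,3,2,1,1,4,3,1,0]
Step 5: insert ab at [4, 7, 8, 9, 10] -> counters=[2,0,3,3,3,1,1,5,4,2,1]
Step 6: insert f at [0, 3, 6, 9, 10] -> counters=[3,0,3,4,3,1,2,5,4,3,2]
Step 7: insert zx at [0, 2, 5, 6, 7] -> counters=[4,0,4,4,3,2,3,6,4,3,2]
Step 8: insert nlk at [1, 4, 6, 7, 10] -> counters=[4,1,4,4,4,2,4,7,4,3,3]
Step 9: insert an at [0, 2, 3, 7, 8] -> counters=[5,1,5,5,4,2,4,8,5,3,3]
Step 10: insert zx at [0, 2, 5, 6, 7] -> counters=[6,1,6,5,4,3,5,9,5,3,3]
Step 11: insert vkz at [0, 3, 7, 8, 9] -> counters=[7,1,6,6,4,3,5,10,6,4,3]
Step 12: insert nlk at [1, 4, 6, 7, 10] -> counters=[7,2,6,6,5,3,6,11,6,4,4]
Final counters=[7,2,6,6,5,3,6,11,6,4,4] -> counters[3]=6

Answer: 6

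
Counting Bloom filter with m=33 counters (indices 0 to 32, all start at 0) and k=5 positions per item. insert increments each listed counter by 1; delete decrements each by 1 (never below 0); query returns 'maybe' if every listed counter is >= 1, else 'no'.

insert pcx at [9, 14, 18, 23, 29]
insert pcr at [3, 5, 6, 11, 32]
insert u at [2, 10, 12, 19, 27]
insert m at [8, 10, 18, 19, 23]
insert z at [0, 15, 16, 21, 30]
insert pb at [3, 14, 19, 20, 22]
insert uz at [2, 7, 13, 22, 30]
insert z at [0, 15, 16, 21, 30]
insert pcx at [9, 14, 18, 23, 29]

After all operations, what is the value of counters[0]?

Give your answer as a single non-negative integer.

Answer: 2

Derivation:
Step 1: insert pcx at [9, 14, 18, 23, 29] -> counters=[0,0,0,0,0,0,0,0,0,1,0,0,0,0,1,0,0,0,1,0,0,0,0,1,0,0,0,0,0,1,0,0,0]
Step 2: insert pcr at [3, 5, 6, 11, 32] -> counters=[0,0,0,1,0,1,1,0,0,1,0,1,0,0,1,0,0,0,1,0,0,0,0,1,0,0,0,0,0,1,0,0,1]
Step 3: insert u at [2, 10, 12, 19, 27] -> counters=[0,0,1,1,0,1,1,0,0,1,1,1,1,0,1,0,0,0,1,1,0,0,0,1,0,0,0,1,0,1,0,0,1]
Step 4: insert m at [8, 10, 18, 19, 23] -> counters=[0,0,1,1,0,1,1,0,1,1,2,1,1,0,1,0,0,0,2,2,0,0,0,2,0,0,0,1,0,1,0,0,1]
Step 5: insert z at [0, 15, 16, 21, 30] -> counters=[1,0,1,1,0,1,1,0,1,1,2,1,1,0,1,1,1,0,2,2,0,1,0,2,0,0,0,1,0,1,1,0,1]
Step 6: insert pb at [3, 14, 19, 20, 22] -> counters=[1,0,1,2,0,1,1,0,1,1,2,1,1,0,2,1,1,0,2,3,1,1,1,2,0,0,0,1,0,1,1,0,1]
Step 7: insert uz at [2, 7, 13, 22, 30] -> counters=[1,0,2,2,0,1,1,1,1,1,2,1,1,1,2,1,1,0,2,3,1,1,2,2,0,0,0,1,0,1,2,0,1]
Step 8: insert z at [0, 15, 16, 21, 30] -> counters=[2,0,2,2,0,1,1,1,1,1,2,1,1,1,2,2,2,0,2,3,1,2,2,2,0,0,0,1,0,1,3,0,1]
Step 9: insert pcx at [9, 14, 18, 23, 29] -> counters=[2,0,2,2,0,1,1,1,1,2,2,1,1,1,3,2,2,0,3,3,1,2,2,3,0,0,0,1,0,2,3,0,1]
Final counters=[2,0,2,2,0,1,1,1,1,2,2,1,1,1,3,2,2,0,3,3,1,2,2,3,0,0,0,1,0,2,3,0,1] -> counters[0]=2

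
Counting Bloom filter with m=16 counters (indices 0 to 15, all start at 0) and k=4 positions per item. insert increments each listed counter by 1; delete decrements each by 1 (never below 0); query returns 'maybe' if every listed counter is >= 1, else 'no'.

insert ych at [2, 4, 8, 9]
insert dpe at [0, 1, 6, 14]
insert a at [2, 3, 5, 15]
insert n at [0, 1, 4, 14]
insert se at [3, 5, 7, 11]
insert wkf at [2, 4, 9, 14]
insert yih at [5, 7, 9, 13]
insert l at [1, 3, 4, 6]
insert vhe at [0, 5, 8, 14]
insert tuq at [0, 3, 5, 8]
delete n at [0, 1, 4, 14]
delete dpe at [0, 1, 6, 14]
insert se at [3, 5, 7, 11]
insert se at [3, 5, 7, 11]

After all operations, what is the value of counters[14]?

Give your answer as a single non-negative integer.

Answer: 2

Derivation:
Step 1: insert ych at [2, 4, 8, 9] -> counters=[0,0,1,0,1,0,0,0,1,1,0,0,0,0,0,0]
Step 2: insert dpe at [0, 1, 6, 14] -> counters=[1,1,1,0,1,0,1,0,1,1,0,0,0,0,1,0]
Step 3: insert a at [2, 3, 5, 15] -> counters=[1,1,2,1,1,1,1,0,1,1,0,0,0,0,1,1]
Step 4: insert n at [0, 1, 4, 14] -> counters=[2,2,2,1,2,1,1,0,1,1,0,0,0,0,2,1]
Step 5: insert se at [3, 5, 7, 11] -> counters=[2,2,2,2,2,2,1,1,1,1,0,1,0,0,2,1]
Step 6: insert wkf at [2, 4, 9, 14] -> counters=[2,2,3,2,3,2,1,1,1,2,0,1,0,0,3,1]
Step 7: insert yih at [5, 7, 9, 13] -> counters=[2,2,3,2,3,3,1,2,1,3,0,1,0,1,3,1]
Step 8: insert l at [1, 3, 4, 6] -> counters=[2,3,3,3,4,3,2,2,1,3,0,1,0,1,3,1]
Step 9: insert vhe at [0, 5, 8, 14] -> counters=[3,3,3,3,4,4,2,2,2,3,0,1,0,1,4,1]
Step 10: insert tuq at [0, 3, 5, 8] -> counters=[4,3,3,4,4,5,2,2,3,3,0,1,0,1,4,1]
Step 11: delete n at [0, 1, 4, 14] -> counters=[3,2,3,4,3,5,2,2,3,3,0,1,0,1,3,1]
Step 12: delete dpe at [0, 1, 6, 14] -> counters=[2,1,3,4,3,5,1,2,3,3,0,1,0,1,2,1]
Step 13: insert se at [3, 5, 7, 11] -> counters=[2,1,3,5,3,6,1,3,3,3,0,2,0,1,2,1]
Step 14: insert se at [3, 5, 7, 11] -> counters=[2,1,3,6,3,7,1,4,3,3,0,3,0,1,2,1]
Final counters=[2,1,3,6,3,7,1,4,3,3,0,3,0,1,2,1] -> counters[14]=2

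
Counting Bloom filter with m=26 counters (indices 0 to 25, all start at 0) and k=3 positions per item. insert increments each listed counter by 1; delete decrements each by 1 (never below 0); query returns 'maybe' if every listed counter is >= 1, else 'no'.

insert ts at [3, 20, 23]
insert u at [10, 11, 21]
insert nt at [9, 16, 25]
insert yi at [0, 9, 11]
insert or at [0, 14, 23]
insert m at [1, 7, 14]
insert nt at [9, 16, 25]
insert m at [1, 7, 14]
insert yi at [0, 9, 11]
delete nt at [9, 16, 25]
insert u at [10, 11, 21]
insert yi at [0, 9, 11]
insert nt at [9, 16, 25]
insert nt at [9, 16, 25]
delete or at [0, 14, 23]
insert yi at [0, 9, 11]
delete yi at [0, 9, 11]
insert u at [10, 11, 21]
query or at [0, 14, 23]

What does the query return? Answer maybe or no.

Answer: maybe

Derivation:
Step 1: insert ts at [3, 20, 23] -> counters=[0,0,0,1,0,0,0,0,0,0,0,0,0,0,0,0,0,0,0,0,1,0,0,1,0,0]
Step 2: insert u at [10, 11, 21] -> counters=[0,0,0,1,0,0,0,0,0,0,1,1,0,0,0,0,0,0,0,0,1,1,0,1,0,0]
Step 3: insert nt at [9, 16, 25] -> counters=[0,0,0,1,0,0,0,0,0,1,1,1,0,0,0,0,1,0,0,0,1,1,0,1,0,1]
Step 4: insert yi at [0, 9, 11] -> counters=[1,0,0,1,0,0,0,0,0,2,1,2,0,0,0,0,1,0,0,0,1,1,0,1,0,1]
Step 5: insert or at [0, 14, 23] -> counters=[2,0,0,1,0,0,0,0,0,2,1,2,0,0,1,0,1,0,0,0,1,1,0,2,0,1]
Step 6: insert m at [1, 7, 14] -> counters=[2,1,0,1,0,0,0,1,0,2,1,2,0,0,2,0,1,0,0,0,1,1,0,2,0,1]
Step 7: insert nt at [9, 16, 25] -> counters=[2,1,0,1,0,0,0,1,0,3,1,2,0,0,2,0,2,0,0,0,1,1,0,2,0,2]
Step 8: insert m at [1, 7, 14] -> counters=[2,2,0,1,0,0,0,2,0,3,1,2,0,0,3,0,2,0,0,0,1,1,0,2,0,2]
Step 9: insert yi at [0, 9, 11] -> counters=[3,2,0,1,0,0,0,2,0,4,1,3,0,0,3,0,2,0,0,0,1,1,0,2,0,2]
Step 10: delete nt at [9, 16, 25] -> counters=[3,2,0,1,0,0,0,2,0,3,1,3,0,0,3,0,1,0,0,0,1,1,0,2,0,1]
Step 11: insert u at [10, 11, 21] -> counters=[3,2,0,1,0,0,0,2,0,3,2,4,0,0,3,0,1,0,0,0,1,2,0,2,0,1]
Step 12: insert yi at [0, 9, 11] -> counters=[4,2,0,1,0,0,0,2,0,4,2,5,0,0,3,0,1,0,0,0,1,2,0,2,0,1]
Step 13: insert nt at [9, 16, 25] -> counters=[4,2,0,1,0,0,0,2,0,5,2,5,0,0,3,0,2,0,0,0,1,2,0,2,0,2]
Step 14: insert nt at [9, 16, 25] -> counters=[4,2,0,1,0,0,0,2,0,6,2,5,0,0,3,0,3,0,0,0,1,2,0,2,0,3]
Step 15: delete or at [0, 14, 23] -> counters=[3,2,0,1,0,0,0,2,0,6,2,5,0,0,2,0,3,0,0,0,1,2,0,1,0,3]
Step 16: insert yi at [0, 9, 11] -> counters=[4,2,0,1,0,0,0,2,0,7,2,6,0,0,2,0,3,0,0,0,1,2,0,1,0,3]
Step 17: delete yi at [0, 9, 11] -> counters=[3,2,0,1,0,0,0,2,0,6,2,5,0,0,2,0,3,0,0,0,1,2,0,1,0,3]
Step 18: insert u at [10, 11, 21] -> counters=[3,2,0,1,0,0,0,2,0,6,3,6,0,0,2,0,3,0,0,0,1,3,0,1,0,3]
Query or: check counters[0]=3 counters[14]=2 counters[23]=1 -> maybe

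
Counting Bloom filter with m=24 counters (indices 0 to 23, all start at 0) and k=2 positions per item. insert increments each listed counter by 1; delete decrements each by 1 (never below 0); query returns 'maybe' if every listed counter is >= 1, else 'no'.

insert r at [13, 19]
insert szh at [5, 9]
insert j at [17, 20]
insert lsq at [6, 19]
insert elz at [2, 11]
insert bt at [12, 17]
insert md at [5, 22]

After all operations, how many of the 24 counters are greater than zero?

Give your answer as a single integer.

Answer: 11

Derivation:
Step 1: insert r at [13, 19] -> counters=[0,0,0,0,0,0,0,0,0,0,0,0,0,1,0,0,0,0,0,1,0,0,0,0]
Step 2: insert szh at [5, 9] -> counters=[0,0,0,0,0,1,0,0,0,1,0,0,0,1,0,0,0,0,0,1,0,0,0,0]
Step 3: insert j at [17, 20] -> counters=[0,0,0,0,0,1,0,0,0,1,0,0,0,1,0,0,0,1,0,1,1,0,0,0]
Step 4: insert lsq at [6, 19] -> counters=[0,0,0,0,0,1,1,0,0,1,0,0,0,1,0,0,0,1,0,2,1,0,0,0]
Step 5: insert elz at [2, 11] -> counters=[0,0,1,0,0,1,1,0,0,1,0,1,0,1,0,0,0,1,0,2,1,0,0,0]
Step 6: insert bt at [12, 17] -> counters=[0,0,1,0,0,1,1,0,0,1,0,1,1,1,0,0,0,2,0,2,1,0,0,0]
Step 7: insert md at [5, 22] -> counters=[0,0,1,0,0,2,1,0,0,1,0,1,1,1,0,0,0,2,0,2,1,0,1,0]
Final counters=[0,0,1,0,0,2,1,0,0,1,0,1,1,1,0,0,0,2,0,2,1,0,1,0] -> 11 nonzero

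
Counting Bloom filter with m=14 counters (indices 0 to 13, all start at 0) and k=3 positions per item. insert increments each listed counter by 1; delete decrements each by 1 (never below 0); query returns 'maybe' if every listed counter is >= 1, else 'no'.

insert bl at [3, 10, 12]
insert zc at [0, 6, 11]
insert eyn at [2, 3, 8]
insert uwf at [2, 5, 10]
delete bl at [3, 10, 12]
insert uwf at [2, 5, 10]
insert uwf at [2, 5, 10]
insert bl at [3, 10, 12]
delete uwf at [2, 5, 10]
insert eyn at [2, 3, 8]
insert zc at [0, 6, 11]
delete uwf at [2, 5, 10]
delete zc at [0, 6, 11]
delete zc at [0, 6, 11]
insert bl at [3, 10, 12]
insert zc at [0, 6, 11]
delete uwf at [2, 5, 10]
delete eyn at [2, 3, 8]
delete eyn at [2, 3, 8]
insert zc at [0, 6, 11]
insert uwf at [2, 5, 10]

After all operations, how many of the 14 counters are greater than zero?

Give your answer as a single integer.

Answer: 8

Derivation:
Step 1: insert bl at [3, 10, 12] -> counters=[0,0,0,1,0,0,0,0,0,0,1,0,1,0]
Step 2: insert zc at [0, 6, 11] -> counters=[1,0,0,1,0,0,1,0,0,0,1,1,1,0]
Step 3: insert eyn at [2, 3, 8] -> counters=[1,0,1,2,0,0,1,0,1,0,1,1,1,0]
Step 4: insert uwf at [2, 5, 10] -> counters=[1,0,2,2,0,1,1,0,1,0,2,1,1,0]
Step 5: delete bl at [3, 10, 12] -> counters=[1,0,2,1,0,1,1,0,1,0,1,1,0,0]
Step 6: insert uwf at [2, 5, 10] -> counters=[1,0,3,1,0,2,1,0,1,0,2,1,0,0]
Step 7: insert uwf at [2, 5, 10] -> counters=[1,0,4,1,0,3,1,0,1,0,3,1,0,0]
Step 8: insert bl at [3, 10, 12] -> counters=[1,0,4,2,0,3,1,0,1,0,4,1,1,0]
Step 9: delete uwf at [2, 5, 10] -> counters=[1,0,3,2,0,2,1,0,1,0,3,1,1,0]
Step 10: insert eyn at [2, 3, 8] -> counters=[1,0,4,3,0,2,1,0,2,0,3,1,1,0]
Step 11: insert zc at [0, 6, 11] -> counters=[2,0,4,3,0,2,2,0,2,0,3,2,1,0]
Step 12: delete uwf at [2, 5, 10] -> counters=[2,0,3,3,0,1,2,0,2,0,2,2,1,0]
Step 13: delete zc at [0, 6, 11] -> counters=[1,0,3,3,0,1,1,0,2,0,2,1,1,0]
Step 14: delete zc at [0, 6, 11] -> counters=[0,0,3,3,0,1,0,0,2,0,2,0,1,0]
Step 15: insert bl at [3, 10, 12] -> counters=[0,0,3,4,0,1,0,0,2,0,3,0,2,0]
Step 16: insert zc at [0, 6, 11] -> counters=[1,0,3,4,0,1,1,0,2,0,3,1,2,0]
Step 17: delete uwf at [2, 5, 10] -> counters=[1,0,2,4,0,0,1,0,2,0,2,1,2,0]
Step 18: delete eyn at [2, 3, 8] -> counters=[1,0,1,3,0,0,1,0,1,0,2,1,2,0]
Step 19: delete eyn at [2, 3, 8] -> counters=[1,0,0,2,0,0,1,0,0,0,2,1,2,0]
Step 20: insert zc at [0, 6, 11] -> counters=[2,0,0,2,0,0,2,0,0,0,2,2,2,0]
Step 21: insert uwf at [2, 5, 10] -> counters=[2,0,1,2,0,1,2,0,0,0,3,2,2,0]
Final counters=[2,0,1,2,0,1,2,0,0,0,3,2,2,0] -> 8 nonzero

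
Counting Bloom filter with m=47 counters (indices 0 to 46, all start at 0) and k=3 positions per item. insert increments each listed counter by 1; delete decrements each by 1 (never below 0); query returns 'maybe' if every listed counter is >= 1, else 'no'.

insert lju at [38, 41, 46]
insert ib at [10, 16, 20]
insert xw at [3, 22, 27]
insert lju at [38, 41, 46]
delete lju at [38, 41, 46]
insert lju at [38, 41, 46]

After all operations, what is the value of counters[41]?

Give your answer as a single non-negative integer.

Step 1: insert lju at [38, 41, 46] -> counters=[0,0,0,0,0,0,0,0,0,0,0,0,0,0,0,0,0,0,0,0,0,0,0,0,0,0,0,0,0,0,0,0,0,0,0,0,0,0,1,0,0,1,0,0,0,0,1]
Step 2: insert ib at [10, 16, 20] -> counters=[0,0,0,0,0,0,0,0,0,0,1,0,0,0,0,0,1,0,0,0,1,0,0,0,0,0,0,0,0,0,0,0,0,0,0,0,0,0,1,0,0,1,0,0,0,0,1]
Step 3: insert xw at [3, 22, 27] -> counters=[0,0,0,1,0,0,0,0,0,0,1,0,0,0,0,0,1,0,0,0,1,0,1,0,0,0,0,1,0,0,0,0,0,0,0,0,0,0,1,0,0,1,0,0,0,0,1]
Step 4: insert lju at [38, 41, 46] -> counters=[0,0,0,1,0,0,0,0,0,0,1,0,0,0,0,0,1,0,0,0,1,0,1,0,0,0,0,1,0,0,0,0,0,0,0,0,0,0,2,0,0,2,0,0,0,0,2]
Step 5: delete lju at [38, 41, 46] -> counters=[0,0,0,1,0,0,0,0,0,0,1,0,0,0,0,0,1,0,0,0,1,0,1,0,0,0,0,1,0,0,0,0,0,0,0,0,0,0,1,0,0,1,0,0,0,0,1]
Step 6: insert lju at [38, 41, 46] -> counters=[0,0,0,1,0,0,0,0,0,0,1,0,0,0,0,0,1,0,0,0,1,0,1,0,0,0,0,1,0,0,0,0,0,0,0,0,0,0,2,0,0,2,0,0,0,0,2]
Final counters=[0,0,0,1,0,0,0,0,0,0,1,0,0,0,0,0,1,0,0,0,1,0,1,0,0,0,0,1,0,0,0,0,0,0,0,0,0,0,2,0,0,2,0,0,0,0,2] -> counters[41]=2

Answer: 2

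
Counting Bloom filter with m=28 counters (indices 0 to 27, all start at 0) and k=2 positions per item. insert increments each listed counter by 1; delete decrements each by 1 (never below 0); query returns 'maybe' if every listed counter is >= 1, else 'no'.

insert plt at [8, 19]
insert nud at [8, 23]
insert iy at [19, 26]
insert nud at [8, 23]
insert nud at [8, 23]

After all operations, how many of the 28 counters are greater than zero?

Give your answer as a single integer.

Step 1: insert plt at [8, 19] -> counters=[0,0,0,0,0,0,0,0,1,0,0,0,0,0,0,0,0,0,0,1,0,0,0,0,0,0,0,0]
Step 2: insert nud at [8, 23] -> counters=[0,0,0,0,0,0,0,0,2,0,0,0,0,0,0,0,0,0,0,1,0,0,0,1,0,0,0,0]
Step 3: insert iy at [19, 26] -> counters=[0,0,0,0,0,0,0,0,2,0,0,0,0,0,0,0,0,0,0,2,0,0,0,1,0,0,1,0]
Step 4: insert nud at [8, 23] -> counters=[0,0,0,0,0,0,0,0,3,0,0,0,0,0,0,0,0,0,0,2,0,0,0,2,0,0,1,0]
Step 5: insert nud at [8, 23] -> counters=[0,0,0,0,0,0,0,0,4,0,0,0,0,0,0,0,0,0,0,2,0,0,0,3,0,0,1,0]
Final counters=[0,0,0,0,0,0,0,0,4,0,0,0,0,0,0,0,0,0,0,2,0,0,0,3,0,0,1,0] -> 4 nonzero

Answer: 4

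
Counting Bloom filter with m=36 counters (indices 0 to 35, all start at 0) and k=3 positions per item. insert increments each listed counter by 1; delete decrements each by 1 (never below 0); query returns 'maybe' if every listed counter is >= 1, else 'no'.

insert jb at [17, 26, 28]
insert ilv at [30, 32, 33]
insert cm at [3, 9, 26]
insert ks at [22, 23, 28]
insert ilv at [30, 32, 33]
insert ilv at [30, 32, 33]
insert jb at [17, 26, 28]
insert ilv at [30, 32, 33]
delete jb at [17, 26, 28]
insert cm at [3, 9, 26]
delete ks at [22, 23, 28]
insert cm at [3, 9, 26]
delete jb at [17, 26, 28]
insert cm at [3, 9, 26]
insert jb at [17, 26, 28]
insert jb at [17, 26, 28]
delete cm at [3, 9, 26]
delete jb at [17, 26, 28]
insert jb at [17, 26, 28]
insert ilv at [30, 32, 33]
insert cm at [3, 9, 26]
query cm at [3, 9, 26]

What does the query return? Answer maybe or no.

Answer: maybe

Derivation:
Step 1: insert jb at [17, 26, 28] -> counters=[0,0,0,0,0,0,0,0,0,0,0,0,0,0,0,0,0,1,0,0,0,0,0,0,0,0,1,0,1,0,0,0,0,0,0,0]
Step 2: insert ilv at [30, 32, 33] -> counters=[0,0,0,0,0,0,0,0,0,0,0,0,0,0,0,0,0,1,0,0,0,0,0,0,0,0,1,0,1,0,1,0,1,1,0,0]
Step 3: insert cm at [3, 9, 26] -> counters=[0,0,0,1,0,0,0,0,0,1,0,0,0,0,0,0,0,1,0,0,0,0,0,0,0,0,2,0,1,0,1,0,1,1,0,0]
Step 4: insert ks at [22, 23, 28] -> counters=[0,0,0,1,0,0,0,0,0,1,0,0,0,0,0,0,0,1,0,0,0,0,1,1,0,0,2,0,2,0,1,0,1,1,0,0]
Step 5: insert ilv at [30, 32, 33] -> counters=[0,0,0,1,0,0,0,0,0,1,0,0,0,0,0,0,0,1,0,0,0,0,1,1,0,0,2,0,2,0,2,0,2,2,0,0]
Step 6: insert ilv at [30, 32, 33] -> counters=[0,0,0,1,0,0,0,0,0,1,0,0,0,0,0,0,0,1,0,0,0,0,1,1,0,0,2,0,2,0,3,0,3,3,0,0]
Step 7: insert jb at [17, 26, 28] -> counters=[0,0,0,1,0,0,0,0,0,1,0,0,0,0,0,0,0,2,0,0,0,0,1,1,0,0,3,0,3,0,3,0,3,3,0,0]
Step 8: insert ilv at [30, 32, 33] -> counters=[0,0,0,1,0,0,0,0,0,1,0,0,0,0,0,0,0,2,0,0,0,0,1,1,0,0,3,0,3,0,4,0,4,4,0,0]
Step 9: delete jb at [17, 26, 28] -> counters=[0,0,0,1,0,0,0,0,0,1,0,0,0,0,0,0,0,1,0,0,0,0,1,1,0,0,2,0,2,0,4,0,4,4,0,0]
Step 10: insert cm at [3, 9, 26] -> counters=[0,0,0,2,0,0,0,0,0,2,0,0,0,0,0,0,0,1,0,0,0,0,1,1,0,0,3,0,2,0,4,0,4,4,0,0]
Step 11: delete ks at [22, 23, 28] -> counters=[0,0,0,2,0,0,0,0,0,2,0,0,0,0,0,0,0,1,0,0,0,0,0,0,0,0,3,0,1,0,4,0,4,4,0,0]
Step 12: insert cm at [3, 9, 26] -> counters=[0,0,0,3,0,0,0,0,0,3,0,0,0,0,0,0,0,1,0,0,0,0,0,0,0,0,4,0,1,0,4,0,4,4,0,0]
Step 13: delete jb at [17, 26, 28] -> counters=[0,0,0,3,0,0,0,0,0,3,0,0,0,0,0,0,0,0,0,0,0,0,0,0,0,0,3,0,0,0,4,0,4,4,0,0]
Step 14: insert cm at [3, 9, 26] -> counters=[0,0,0,4,0,0,0,0,0,4,0,0,0,0,0,0,0,0,0,0,0,0,0,0,0,0,4,0,0,0,4,0,4,4,0,0]
Step 15: insert jb at [17, 26, 28] -> counters=[0,0,0,4,0,0,0,0,0,4,0,0,0,0,0,0,0,1,0,0,0,0,0,0,0,0,5,0,1,0,4,0,4,4,0,0]
Step 16: insert jb at [17, 26, 28] -> counters=[0,0,0,4,0,0,0,0,0,4,0,0,0,0,0,0,0,2,0,0,0,0,0,0,0,0,6,0,2,0,4,0,4,4,0,0]
Step 17: delete cm at [3, 9, 26] -> counters=[0,0,0,3,0,0,0,0,0,3,0,0,0,0,0,0,0,2,0,0,0,0,0,0,0,0,5,0,2,0,4,0,4,4,0,0]
Step 18: delete jb at [17, 26, 28] -> counters=[0,0,0,3,0,0,0,0,0,3,0,0,0,0,0,0,0,1,0,0,0,0,0,0,0,0,4,0,1,0,4,0,4,4,0,0]
Step 19: insert jb at [17, 26, 28] -> counters=[0,0,0,3,0,0,0,0,0,3,0,0,0,0,0,0,0,2,0,0,0,0,0,0,0,0,5,0,2,0,4,0,4,4,0,0]
Step 20: insert ilv at [30, 32, 33] -> counters=[0,0,0,3,0,0,0,0,0,3,0,0,0,0,0,0,0,2,0,0,0,0,0,0,0,0,5,0,2,0,5,0,5,5,0,0]
Step 21: insert cm at [3, 9, 26] -> counters=[0,0,0,4,0,0,0,0,0,4,0,0,0,0,0,0,0,2,0,0,0,0,0,0,0,0,6,0,2,0,5,0,5,5,0,0]
Query cm: check counters[3]=4 counters[9]=4 counters[26]=6 -> maybe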